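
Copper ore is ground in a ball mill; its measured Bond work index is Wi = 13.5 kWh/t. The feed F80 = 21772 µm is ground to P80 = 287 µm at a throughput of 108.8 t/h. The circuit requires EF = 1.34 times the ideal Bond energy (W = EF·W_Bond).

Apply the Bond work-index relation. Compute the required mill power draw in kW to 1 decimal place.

Bond:  W = 10 Wi (1/√P − 1/√F)
W = 10·13.5·(1/√287 − 1/√21772) = 10·13.5·(0.052251) = 7.0539 kWh/t
Apply correction: 7.0539 × 1.34 = 9.4522 kWh/t
P_mill = W·ṁ = 9.4522·108.8 = 1028.4 kW

P = 1028.4 kW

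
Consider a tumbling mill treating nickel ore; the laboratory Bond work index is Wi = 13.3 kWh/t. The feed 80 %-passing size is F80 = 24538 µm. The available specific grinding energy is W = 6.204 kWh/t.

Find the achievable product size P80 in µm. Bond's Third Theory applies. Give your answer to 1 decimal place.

P80 = 355.6 µm

W = 10·Wi·[P80^(−½) − F80^(−½)]
⇒ 1/√P80 = W/(10 Wi) + 1/√F80
  = 6.2040/(10·13.3) + 1/√24538 = 0.046647 + 0.006384 = 0.053030
P80 = (1/0.053030)² = 18.8571² = 355.59 µm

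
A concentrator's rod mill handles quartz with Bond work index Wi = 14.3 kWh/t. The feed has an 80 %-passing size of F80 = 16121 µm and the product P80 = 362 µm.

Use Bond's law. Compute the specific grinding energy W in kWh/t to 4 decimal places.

W = 6.3896 kWh/t

Bond:  W = 10 Wi (1/√P − 1/√F)
1/√362 = 0.052559;  1/√16121 = 0.007876
W = 10·14.3·(0.052559 − 0.007876) = 6.3896 kWh/t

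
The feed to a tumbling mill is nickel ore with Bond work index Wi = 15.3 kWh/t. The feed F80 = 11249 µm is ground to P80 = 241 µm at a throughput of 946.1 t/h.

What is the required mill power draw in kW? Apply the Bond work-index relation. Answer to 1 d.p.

Bond:  W = 10 Wi (1/√P − 1/√F)
W = 10·15.3·(1/√241 − 1/√11249) = 10·15.3·(0.054987) = 8.4130 kWh/t
Mill draw = 8.4130 × 946.1 = 7959.6 kW

P = 7959.6 kW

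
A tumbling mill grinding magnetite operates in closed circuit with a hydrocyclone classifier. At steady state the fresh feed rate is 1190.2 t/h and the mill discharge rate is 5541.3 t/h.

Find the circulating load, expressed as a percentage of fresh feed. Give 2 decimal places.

M = F + R at steady state, so:
R = M − F = 5541.3 − 1190.2 = 4351.1 t/h
CL = 100·R/F = 100·4351.1/1190.2 = 365.58 %

CL = 365.58 %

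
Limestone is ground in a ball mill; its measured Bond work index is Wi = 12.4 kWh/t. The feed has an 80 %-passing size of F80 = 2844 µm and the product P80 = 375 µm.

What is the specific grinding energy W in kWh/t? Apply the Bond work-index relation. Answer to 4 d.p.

W = 4.0782 kWh/t

Bond:  W = 10 Wi (1/√P − 1/√F)
1/√375 = 0.051640;  1/√2844 = 0.018751
W = 10·12.4·(0.051640 − 0.018751) = 4.0782 kWh/t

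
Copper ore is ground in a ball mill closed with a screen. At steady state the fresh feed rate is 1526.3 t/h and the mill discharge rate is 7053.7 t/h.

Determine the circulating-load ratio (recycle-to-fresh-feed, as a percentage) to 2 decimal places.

CL = 362.14 %

Discharge = new feed + return, hence
R = M − F = 7053.7 − 1526.3 = 5527.4 t/h
CL = 100·R/F = 100·5527.4/1526.3 = 362.14 %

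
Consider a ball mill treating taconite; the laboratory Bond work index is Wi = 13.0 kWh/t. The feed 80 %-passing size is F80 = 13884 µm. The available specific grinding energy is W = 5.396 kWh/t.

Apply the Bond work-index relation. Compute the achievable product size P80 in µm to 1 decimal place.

P80 = 400.1 µm

W_Bond = 10·Wi·(1/√P₈₀ − 1/√F₈₀)
⇒ 1/√P80 = W/(10 Wi) + 1/√F80
  = 5.3960/(10·13.0) + 1/√13884 = 0.041508 + 0.008487 = 0.049994
P80 = (1/0.049994)² = 20.0022² = 400.09 µm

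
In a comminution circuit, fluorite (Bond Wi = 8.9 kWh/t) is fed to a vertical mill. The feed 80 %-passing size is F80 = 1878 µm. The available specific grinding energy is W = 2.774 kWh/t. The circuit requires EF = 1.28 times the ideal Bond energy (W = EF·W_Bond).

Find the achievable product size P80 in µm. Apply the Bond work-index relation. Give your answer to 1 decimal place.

W = 10·Wi·[P80^(−½) − F80^(−½)]
W_Bond = W / EF = 2.774 / 1.28 = 2.1672 kWh/t
1/√P80 = 1/√F80 + W_Bond/(10·Wi)
  = 2.1672/(10·8.9) + 1/√1878 = 0.024350 + 0.023076 = 0.047426
P80 = (1/0.047426)² = 21.0855² = 444.60 µm

P80 = 444.6 µm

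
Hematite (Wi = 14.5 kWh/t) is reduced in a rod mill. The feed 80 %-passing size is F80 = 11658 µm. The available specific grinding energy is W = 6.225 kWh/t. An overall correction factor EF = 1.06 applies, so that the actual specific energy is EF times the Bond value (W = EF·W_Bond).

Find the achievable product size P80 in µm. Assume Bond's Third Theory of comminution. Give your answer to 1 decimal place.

P80 = 403.8 µm

W = 10 Wi (P80^-0.5 − F80^-0.5)
W_Bond = W / EF = 6.225 / 1.06 = 5.8726 kWh/t
P80^(−½) = W_Bond/(10 Wi) + F80^(−½)
  = 5.8726/(10·14.5) + 1/√11658 = 0.040501 + 0.009262 = 0.049763
P80 = (1/0.049763)² = 20.0954² = 403.83 µm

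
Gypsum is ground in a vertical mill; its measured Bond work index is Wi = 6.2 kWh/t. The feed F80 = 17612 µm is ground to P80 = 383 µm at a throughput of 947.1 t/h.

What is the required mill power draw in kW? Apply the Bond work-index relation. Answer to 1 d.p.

Bond:  W = 10 Wi (1/√P − 1/√F)
W = 10·6.2·(1/√383 − 1/√17612) = 10·6.2·(0.043562) = 2.7009 kWh/t
Power = W × throughput = 2.7009 kWh/t × 947.1 t/h = 2558.0 kW

P = 2558.0 kW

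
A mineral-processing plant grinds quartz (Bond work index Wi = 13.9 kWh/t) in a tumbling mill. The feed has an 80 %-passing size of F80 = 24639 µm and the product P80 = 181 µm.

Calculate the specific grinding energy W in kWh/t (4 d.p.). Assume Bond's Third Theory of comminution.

W = 9.4463 kWh/t

W_Bond = 10·Wi·(1/√P₈₀ − 1/√F₈₀)
1/√181 = 0.074329;  1/√24639 = 0.006371
W = 10·13.9·(0.074329 − 0.006371) = 9.4463 kWh/t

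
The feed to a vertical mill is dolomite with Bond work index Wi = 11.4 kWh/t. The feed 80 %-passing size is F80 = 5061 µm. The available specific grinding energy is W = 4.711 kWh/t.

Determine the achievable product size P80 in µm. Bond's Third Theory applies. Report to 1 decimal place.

P80 = 326.0 µm

Bond: W = 10·Wi·(1/√P80 − 1/√F80)
1/√P80 = 1/√F80 + W/(10·Wi)
  = 4.7110/(10·11.4) + 1/√5061 = 0.041325 + 0.014057 = 0.055381
P80 = (1/0.055381)² = 18.0567² = 326.04 µm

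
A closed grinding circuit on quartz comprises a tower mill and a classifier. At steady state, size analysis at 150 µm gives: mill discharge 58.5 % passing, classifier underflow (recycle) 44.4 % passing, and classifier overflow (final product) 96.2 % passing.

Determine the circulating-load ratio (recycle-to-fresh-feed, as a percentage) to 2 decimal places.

CL = 267.38 %

Let r = R/F. Size balance at 150 µm:
r = (o − d)/(d − u)
r = (96.2 − 58.5)/(58.5 − 44.4) = 37.7/14.1 = 2.6738
CL = 100·r = 267.38 %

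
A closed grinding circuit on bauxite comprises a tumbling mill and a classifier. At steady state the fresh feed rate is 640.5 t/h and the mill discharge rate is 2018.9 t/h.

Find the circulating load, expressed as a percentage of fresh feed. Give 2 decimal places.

CL = 215.21 %

Steady state: M = F + R.
R = M − F = 2018.9 − 640.5 = 1378.4 t/h
CL = 100·R/F = 100·1378.4/640.5 = 215.21 %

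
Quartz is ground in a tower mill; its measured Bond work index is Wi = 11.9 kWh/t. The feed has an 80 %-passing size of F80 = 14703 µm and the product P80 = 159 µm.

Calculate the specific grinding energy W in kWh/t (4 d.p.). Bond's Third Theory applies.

W = 10·Wi·(P80^(-½) − F80^(-½))
1/√159 = 0.079305;  1/√14703 = 0.008247
W = 10·11.9·(0.079305 − 0.008247) = 8.4559 kWh/t

W = 8.4559 kWh/t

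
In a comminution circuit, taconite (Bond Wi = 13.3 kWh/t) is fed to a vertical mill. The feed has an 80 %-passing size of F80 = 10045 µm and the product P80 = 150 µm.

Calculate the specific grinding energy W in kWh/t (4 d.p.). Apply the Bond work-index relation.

W = 10 Wi (P80^-0.5 − F80^-0.5)
1/√150 = 0.081650;  1/√10045 = 0.009978
W = 10·13.3·(0.081650 − 0.009978) = 9.5324 kWh/t

W = 9.5324 kWh/t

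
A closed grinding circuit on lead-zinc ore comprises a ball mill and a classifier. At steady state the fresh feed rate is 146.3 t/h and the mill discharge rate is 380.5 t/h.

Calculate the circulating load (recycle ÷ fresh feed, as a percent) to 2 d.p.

Mill node: discharge = fresh + recycle.
R = M − F = 380.5 − 146.3 = 234.2 t/h
CL = 100·R/F = 100·234.2/146.3 = 160.08 %

CL = 160.08 %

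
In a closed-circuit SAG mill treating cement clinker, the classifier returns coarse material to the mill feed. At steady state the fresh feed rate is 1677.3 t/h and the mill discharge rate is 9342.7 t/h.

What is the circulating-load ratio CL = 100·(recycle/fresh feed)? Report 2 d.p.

CL = 457.01 %

Discharge = new feed + return, hence
R = M − F = 9342.7 − 1677.3 = 7665.4 t/h
CL = 100·R/F = 100·7665.4/1677.3 = 457.01 %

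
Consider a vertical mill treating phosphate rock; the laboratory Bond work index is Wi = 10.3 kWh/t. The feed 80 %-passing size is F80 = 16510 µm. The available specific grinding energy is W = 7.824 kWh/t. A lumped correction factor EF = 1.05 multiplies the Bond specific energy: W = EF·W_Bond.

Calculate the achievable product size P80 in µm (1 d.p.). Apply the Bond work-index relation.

P80 = 155.8 µm

W = 10 Wi (1/√P80 − 1/√F80)  [Bond]
W_Bond = W / EF = 7.824 / 1.05 = 7.4514 kWh/t
P80^-0.5 = F80^-0.5 + W_Bond/(10 Wi)
  = 7.4514/(10·10.3) + 1/√16510 = 0.072344 + 0.007783 = 0.080127
P80 = (1/0.080127)² = 12.4803² = 155.76 µm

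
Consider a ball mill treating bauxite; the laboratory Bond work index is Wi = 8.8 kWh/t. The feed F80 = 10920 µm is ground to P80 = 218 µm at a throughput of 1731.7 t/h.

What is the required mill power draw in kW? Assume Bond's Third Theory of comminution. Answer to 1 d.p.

P = 8862.8 kW

W = 10 Wi / √P80 − 10 Wi / √F80
W = 10·8.8·(1/√218 − 1/√10920) = 10·8.8·(0.058159) = 5.1180 kWh/t
Mill draw = 5.1180 × 1731.7 = 8862.8 kW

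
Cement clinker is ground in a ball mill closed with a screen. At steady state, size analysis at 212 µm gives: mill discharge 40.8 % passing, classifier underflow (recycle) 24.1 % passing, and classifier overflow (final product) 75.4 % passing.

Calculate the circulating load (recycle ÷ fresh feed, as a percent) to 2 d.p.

Let r = R/F. Size balance at 212 µm:
(1+r)d = ru + o → r = (o−d)/(d−u)
r = (75.4 − 40.8)/(40.8 − 24.1) = 34.6/16.7 = 2.0719
CL = 100·r = 207.19 %

CL = 207.19 %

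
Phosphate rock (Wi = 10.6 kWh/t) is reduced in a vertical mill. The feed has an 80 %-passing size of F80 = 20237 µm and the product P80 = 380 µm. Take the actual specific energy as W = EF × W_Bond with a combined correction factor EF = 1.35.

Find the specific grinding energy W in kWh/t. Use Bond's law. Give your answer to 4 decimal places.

W = 6.3349 kWh/t

W_Bond = 10·Wi·(1/√P₈₀ − 1/√F₈₀)
1/√380 = 0.051299;  1/√20237 = 0.007030
W = 10·10.6·(0.051299 − 0.007030) = 4.6926 kWh/t
Apply correction: 4.6926 × 1.35 = 6.3349 kWh/t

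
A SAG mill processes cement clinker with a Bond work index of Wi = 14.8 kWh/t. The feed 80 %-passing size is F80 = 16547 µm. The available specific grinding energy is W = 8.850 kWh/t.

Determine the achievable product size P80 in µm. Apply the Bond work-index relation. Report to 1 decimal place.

P80 = 219.0 µm

W = 10 Wi (P80^-0.5 − F80^-0.5)
⇒ 1/√P80 = W/(10·Wi) + 1/√F80
  = 8.8500/(10·14.8) + 1/√16547 = 0.059797 + 0.007774 = 0.067571
P80 = (1/0.067571)² = 14.7992² = 219.02 µm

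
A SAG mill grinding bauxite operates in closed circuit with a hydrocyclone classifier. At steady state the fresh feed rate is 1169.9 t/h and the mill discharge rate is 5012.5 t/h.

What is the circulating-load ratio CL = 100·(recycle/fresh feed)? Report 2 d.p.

M = F + R at steady state, so:
R = M − F = 5012.5 − 1169.9 = 3842.6 t/h
CL = 100·R/F = 100·3842.6/1169.9 = 328.46 %

CL = 328.46 %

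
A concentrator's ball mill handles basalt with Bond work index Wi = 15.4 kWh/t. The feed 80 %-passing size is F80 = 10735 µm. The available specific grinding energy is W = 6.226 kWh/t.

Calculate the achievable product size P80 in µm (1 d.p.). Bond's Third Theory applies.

W = 10 Wi (P80^-0.5 − F80^-0.5)
1/√P80 = 1/√F80 + W/(10·Wi)
  = 6.2260/(10·15.4) + 1/√10735 = 0.040429 + 0.009652 = 0.050080
P80 = (1/0.050080)² = 19.9680² = 398.72 µm

P80 = 398.7 µm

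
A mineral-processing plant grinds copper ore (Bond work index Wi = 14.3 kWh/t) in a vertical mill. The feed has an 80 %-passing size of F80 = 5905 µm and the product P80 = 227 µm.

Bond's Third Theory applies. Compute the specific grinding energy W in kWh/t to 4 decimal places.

W = 10 Wi (1/√P80 − 1/√F80)  [Bond]
1/√227 = 0.066372;  1/√5905 = 0.013013
W = 10·14.3·(0.066372 − 0.013013) = 7.6303 kWh/t

W = 7.6303 kWh/t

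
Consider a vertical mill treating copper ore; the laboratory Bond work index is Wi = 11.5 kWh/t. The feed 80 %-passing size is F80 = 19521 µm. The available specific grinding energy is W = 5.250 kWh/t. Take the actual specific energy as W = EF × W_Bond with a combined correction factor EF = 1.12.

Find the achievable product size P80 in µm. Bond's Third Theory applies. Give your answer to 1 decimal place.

P80 = 435.5 µm

Bond:  W = 10 Wi (1/√P − 1/√F)
W_Bond = W / EF = 5.250 / 1.12 = 4.6875 kWh/t
⇒ 1/√P80 = W_Bond/(10 Wi) + 1/√F80
  = 4.6875/(10·11.5) + 1/√19521 = 0.040761 + 0.007157 = 0.047918
P80 = (1/0.047918)² = 20.8689² = 435.51 µm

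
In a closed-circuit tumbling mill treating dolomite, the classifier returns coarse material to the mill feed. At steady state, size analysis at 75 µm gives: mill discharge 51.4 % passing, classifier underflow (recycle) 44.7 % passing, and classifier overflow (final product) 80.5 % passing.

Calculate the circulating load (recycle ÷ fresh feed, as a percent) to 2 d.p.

CL = 434.33 %

Two-product formula at 75 µm:
(1+r)·d = r·u + o ⇒ r = (o−d)/(d−u)
r = (80.5 − 51.4)/(51.4 − 44.7) = 29.1/6.7 = 4.3433
CL = 100·r = 434.33 %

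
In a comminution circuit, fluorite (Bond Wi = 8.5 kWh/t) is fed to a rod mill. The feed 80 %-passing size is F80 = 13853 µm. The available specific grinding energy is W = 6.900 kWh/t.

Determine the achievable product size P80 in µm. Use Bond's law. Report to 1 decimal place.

P80 = 124.4 µm

W = 10 Wi (P80^-0.5 − F80^-0.5)
1/√P80 = 1/√F80 + W/(10·Wi)
  = 6.9000/(10·8.5) + 1/√13853 = 0.081176 + 0.008496 = 0.089673
P80 = (1/0.089673)² = 11.1517² = 124.36 µm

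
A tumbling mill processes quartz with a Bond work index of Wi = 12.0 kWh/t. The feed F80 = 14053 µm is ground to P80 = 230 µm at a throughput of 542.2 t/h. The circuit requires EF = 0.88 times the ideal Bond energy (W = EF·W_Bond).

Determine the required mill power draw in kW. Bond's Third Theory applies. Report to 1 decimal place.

W = 10 Wi (P80^-0.5 − F80^-0.5)
W = 10·12.0·(1/√230 − 1/√14053) = 10·12.0·(0.057502) = 6.9003 kWh/t
W_actual = 0.88 × 6.9003 = 6.0723 kWh/t
P_mill = W·ṁ = 6.0723·542.2 = 3292.4 kW

P = 3292.4 kW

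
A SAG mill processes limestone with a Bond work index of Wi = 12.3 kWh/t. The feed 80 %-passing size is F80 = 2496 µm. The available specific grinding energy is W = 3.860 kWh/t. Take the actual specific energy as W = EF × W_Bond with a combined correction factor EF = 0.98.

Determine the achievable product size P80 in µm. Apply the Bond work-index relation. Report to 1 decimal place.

P80 = 369.3 µm

W = 10·Wi·[P80^(−½) − F80^(−½)]
W_Bond = W / EF = 3.860 / 0.98 = 3.9388 kWh/t
P80^-0.5 = F80^-0.5 + W_Bond/(10 Wi)
  = 3.9388/(10·12.3) + 1/√2496 = 0.032023 + 0.020016 = 0.052039
P80 = (1/0.052039)² = 19.2165² = 369.27 µm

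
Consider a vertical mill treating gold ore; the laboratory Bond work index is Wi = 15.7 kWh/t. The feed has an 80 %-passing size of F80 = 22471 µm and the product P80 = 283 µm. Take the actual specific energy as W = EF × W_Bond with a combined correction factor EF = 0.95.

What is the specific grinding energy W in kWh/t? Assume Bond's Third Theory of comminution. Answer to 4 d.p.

W = 7.8711 kWh/t

W = 10 Wi (1/√P80 − 1/√F80)  [Bond]
1/√283 = 0.059444;  1/√22471 = 0.006671
W = 10·15.7·(0.059444 − 0.006671) = 8.2853 kWh/t
Apply correction: 8.2853 × 0.95 = 7.8711 kWh/t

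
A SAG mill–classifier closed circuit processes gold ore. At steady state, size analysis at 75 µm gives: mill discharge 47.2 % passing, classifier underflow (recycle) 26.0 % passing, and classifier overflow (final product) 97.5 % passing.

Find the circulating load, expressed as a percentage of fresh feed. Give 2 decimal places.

CL = 237.26 %

Classifier node, passing 75 µm:
(1+r)·d = r·u + o ⇒ r = (o−d)/(d−u)
r = (97.5 − 47.2)/(47.2 − 26.0) = 50.3/21.2 = 2.3726
CL = 100·r = 237.26 %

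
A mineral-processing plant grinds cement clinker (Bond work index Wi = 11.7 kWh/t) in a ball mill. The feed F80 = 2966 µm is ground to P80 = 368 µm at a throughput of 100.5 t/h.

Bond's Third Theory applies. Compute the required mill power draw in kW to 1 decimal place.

P = 397.0 kW

W = 10·Wi·(P80^(-½) − F80^(-½))
W = 10·11.7·(1/√368 − 1/√2966) = 10·11.7·(0.033767) = 3.9507 kWh/t
P = W·T = 3.9507·100.5 = 397.0 kW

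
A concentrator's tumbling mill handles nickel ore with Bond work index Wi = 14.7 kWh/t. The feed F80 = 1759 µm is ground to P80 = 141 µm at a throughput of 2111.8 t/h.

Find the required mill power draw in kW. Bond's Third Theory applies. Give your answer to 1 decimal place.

P = 18741.5 kW

Bond:  W = 10 Wi (1/√P − 1/√F)
W = 10·14.7·(1/√141 − 1/√1759) = 10·14.7·(0.060372) = 8.8747 kWh/t
P = W·T = 8.8747·2111.8 = 18741.5 kW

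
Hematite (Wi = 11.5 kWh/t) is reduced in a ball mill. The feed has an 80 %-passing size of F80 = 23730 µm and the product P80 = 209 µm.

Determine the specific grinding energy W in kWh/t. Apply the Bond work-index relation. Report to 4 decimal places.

W = 10·Wi·(P80^(-½) − F80^(-½))
1/√209 = 0.069171;  1/√23730 = 0.006492
W = 10·11.5·(0.069171 − 0.006492) = 7.2082 kWh/t

W = 7.2082 kWh/t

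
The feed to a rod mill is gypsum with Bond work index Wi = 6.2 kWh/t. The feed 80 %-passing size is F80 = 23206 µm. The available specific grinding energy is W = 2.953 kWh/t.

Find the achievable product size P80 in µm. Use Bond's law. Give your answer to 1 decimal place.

W_Bond = 10·Wi·(1/√P₈₀ − 1/√F₈₀)
1/√P80 = 1/√F80 + W/(10·Wi)
  = 2.9530/(10·6.2) + 1/√23206 = 0.047629 + 0.006564 = 0.054194
P80 = (1/0.054194)² = 18.4524² = 340.49 µm

P80 = 340.5 µm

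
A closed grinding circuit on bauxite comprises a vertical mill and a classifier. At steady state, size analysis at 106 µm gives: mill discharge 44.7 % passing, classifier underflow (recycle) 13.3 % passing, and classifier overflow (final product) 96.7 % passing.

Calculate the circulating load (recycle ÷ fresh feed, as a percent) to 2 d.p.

CL = 165.61 %

Balance %-passing 106 µm (r = R/F):
(1+r)d = ru + o → r = (o−d)/(d−u)
r = (96.7 − 44.7)/(44.7 − 13.3) = 52.0/31.4 = 1.6561
CL = 100·r = 165.61 %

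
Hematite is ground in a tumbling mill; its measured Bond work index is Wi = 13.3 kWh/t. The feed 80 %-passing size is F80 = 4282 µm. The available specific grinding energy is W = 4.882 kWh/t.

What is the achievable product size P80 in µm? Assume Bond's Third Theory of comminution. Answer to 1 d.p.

Bond:  W = 10 Wi (1/√P − 1/√F)
⇒ 1/√P80 = W/(10·Wi) + 1/√F80
  = 4.8820/(10·13.3) + 1/√4282 = 0.036707 + 0.015282 = 0.051989
P80 = (1/0.051989)² = 19.2350² = 369.98 µm

P80 = 370.0 µm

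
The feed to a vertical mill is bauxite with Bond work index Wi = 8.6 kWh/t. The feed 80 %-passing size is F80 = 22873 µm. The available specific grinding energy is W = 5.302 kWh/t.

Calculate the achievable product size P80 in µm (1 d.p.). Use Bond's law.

P80 = 214.6 µm

W_Bond = 10·Wi·(1/√P₈₀ − 1/√F₈₀)
P80^-0.5 = F80^-0.5 + W/(10 Wi)
  = 5.3020/(10·8.6) + 1/√22873 = 0.061651 + 0.006612 = 0.068263
P80 = (1/0.068263)² = 14.6492² = 214.60 µm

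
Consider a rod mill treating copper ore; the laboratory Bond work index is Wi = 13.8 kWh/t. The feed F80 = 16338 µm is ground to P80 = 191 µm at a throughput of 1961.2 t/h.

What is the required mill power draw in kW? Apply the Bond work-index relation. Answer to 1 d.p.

P = 17465.8 kW

W_Bond = 10·Wi·(1/√P₈₀ − 1/√F₈₀)
W = 10·13.8·(1/√191 − 1/√16338) = 10·13.8·(0.064534) = 8.9057 kWh/t
Mill draw = 8.9057 × 1961.2 = 17465.8 kW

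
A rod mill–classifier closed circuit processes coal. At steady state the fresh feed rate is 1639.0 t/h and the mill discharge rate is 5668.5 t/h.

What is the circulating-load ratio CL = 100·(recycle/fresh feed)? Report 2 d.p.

Mill node: discharge = fresh + recycle.
R = M − F = 5668.5 − 1639.0 = 4029.5 t/h
CL = 100·R/F = 100·4029.5/1639.0 = 245.85 %

CL = 245.85 %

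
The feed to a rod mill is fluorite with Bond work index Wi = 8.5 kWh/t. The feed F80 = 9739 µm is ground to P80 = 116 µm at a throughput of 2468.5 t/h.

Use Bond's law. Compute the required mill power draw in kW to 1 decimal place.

W_Bond = 10·Wi·(1/√P₈₀ − 1/√F₈₀)
W = 10·8.5·(1/√116 − 1/√9739) = 10·8.5·(0.082715) = 7.0307 kWh/t
Power = W × throughput = 7.0307 kWh/t × 2468.5 t/h = 17355.4 kW

P = 17355.4 kW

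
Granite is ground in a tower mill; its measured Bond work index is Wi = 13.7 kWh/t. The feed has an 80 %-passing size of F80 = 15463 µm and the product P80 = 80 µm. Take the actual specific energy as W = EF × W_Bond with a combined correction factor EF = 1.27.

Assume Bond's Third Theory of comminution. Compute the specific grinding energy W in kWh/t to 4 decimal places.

W = 18.0535 kWh/t

W = 10 Wi / √P80 − 10 Wi / √F80
1/√80 = 0.111803;  1/√15463 = 0.008042
W = 10·13.7·(0.111803 − 0.008042) = 14.2153 kWh/t
Apply correction: 14.2153 × 1.27 = 18.0535 kWh/t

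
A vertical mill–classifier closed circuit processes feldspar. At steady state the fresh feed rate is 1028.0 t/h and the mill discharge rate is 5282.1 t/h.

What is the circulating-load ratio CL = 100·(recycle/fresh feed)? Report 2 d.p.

Discharge = new feed + return, hence
R = M − F = 5282.1 − 1028.0 = 4254.1 t/h
CL = 100·R/F = 100·4254.1/1028.0 = 413.82 %

CL = 413.82 %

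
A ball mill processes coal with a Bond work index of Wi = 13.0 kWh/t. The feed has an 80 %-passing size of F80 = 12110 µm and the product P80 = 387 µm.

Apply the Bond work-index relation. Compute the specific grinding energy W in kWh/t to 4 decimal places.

W = 10 Wi (1/√P80 − 1/√F80)  [Bond]
1/√387 = 0.050833;  1/√12110 = 0.009087
W = 10·13.0·(0.050833 − 0.009087) = 5.4269 kWh/t

W = 5.4269 kWh/t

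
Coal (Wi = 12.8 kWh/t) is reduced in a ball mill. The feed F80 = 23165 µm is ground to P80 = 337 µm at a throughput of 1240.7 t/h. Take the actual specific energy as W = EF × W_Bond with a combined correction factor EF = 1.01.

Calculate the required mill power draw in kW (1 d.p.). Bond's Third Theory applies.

W = 10 Wi (P80^-0.5 − F80^-0.5)
W = 10·12.8·(1/√337 − 1/√23165) = 10·12.8·(0.047903) = 6.1316 kWh/t
W_actual = 1.01 × 6.1316 = 6.1929 kWh/t
Mill draw = 6.1929 × 1240.7 = 7683.6 kW

P = 7683.6 kW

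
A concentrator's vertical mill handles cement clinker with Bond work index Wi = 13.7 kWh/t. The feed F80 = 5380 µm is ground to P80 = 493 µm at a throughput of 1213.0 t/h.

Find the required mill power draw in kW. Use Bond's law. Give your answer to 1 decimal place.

P = 5218.8 kW

W = 10·Wi·(P80^(-½) − F80^(-½))
W = 10·13.7·(1/√493 − 1/√5380) = 10·13.7·(0.031404) = 4.3024 kWh/t
P_mill = W·ṁ = 4.3024·1213.0 = 5218.8 kW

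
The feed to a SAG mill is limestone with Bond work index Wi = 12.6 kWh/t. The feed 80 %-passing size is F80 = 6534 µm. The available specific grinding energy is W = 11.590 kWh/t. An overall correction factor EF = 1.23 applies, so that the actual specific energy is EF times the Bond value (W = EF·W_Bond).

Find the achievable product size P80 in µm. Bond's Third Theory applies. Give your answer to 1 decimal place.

P80 = 131.6 µm

W_Bond = 10·Wi·(1/√P₈₀ − 1/√F₈₀)
W_Bond = W / EF = 11.590 / 1.23 = 9.4228 kWh/t
⇒ 1/√P80 = W_Bond/(10 Wi) + 1/√F80
  = 9.4228/(10·12.6) + 1/√6534 = 0.074784 + 0.012371 = 0.087155
P80 = (1/0.087155)² = 11.4738² = 131.65 µm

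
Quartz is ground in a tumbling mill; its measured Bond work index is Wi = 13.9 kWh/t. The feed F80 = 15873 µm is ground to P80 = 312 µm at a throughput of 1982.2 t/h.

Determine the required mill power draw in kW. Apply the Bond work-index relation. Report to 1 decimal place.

W = 10·Wi·(P80^(-½) − F80^(-½))
W = 10·13.9·(1/√312 − 1/√15873) = 10·13.9·(0.048677) = 6.7660 kWh/t
P = W·T = 6.7660·1982.2 = 13411.7 kW

P = 13411.7 kW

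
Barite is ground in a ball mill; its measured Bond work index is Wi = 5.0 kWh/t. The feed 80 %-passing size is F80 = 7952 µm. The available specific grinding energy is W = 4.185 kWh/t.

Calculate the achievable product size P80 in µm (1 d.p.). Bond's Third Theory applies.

P80 = 111.0 µm

W_Bond = 10·Wi·(1/√P₈₀ − 1/√F₈₀)
⇒ 1/√P80 = W/(10·Wi) + 1/√F80
  = 4.1850/(10·5.0) + 1/√7952 = 0.083700 + 0.011214 = 0.094914
P80 = (1/0.094914)² = 10.5358² = 111.00 µm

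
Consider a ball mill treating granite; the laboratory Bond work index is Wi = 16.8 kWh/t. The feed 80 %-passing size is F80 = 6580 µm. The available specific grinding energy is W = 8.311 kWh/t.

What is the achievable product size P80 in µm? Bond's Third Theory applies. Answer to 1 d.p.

P80 = 261.8 µm

Bond:  W = 10 Wi (1/√P − 1/√F)
⇒ 1/√P80 = W/(10·Wi) + 1/√F80
  = 8.3110/(10·16.8) + 1/√6580 = 0.049470 + 0.012328 = 0.061798
P80 = (1/0.061798)² = 16.1817² = 261.85 µm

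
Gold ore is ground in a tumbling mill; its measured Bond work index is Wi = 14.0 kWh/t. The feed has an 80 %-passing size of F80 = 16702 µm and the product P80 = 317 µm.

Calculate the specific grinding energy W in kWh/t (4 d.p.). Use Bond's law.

Bond:  W = 10 Wi (1/√P − 1/√F)
1/√317 = 0.056166;  1/√16702 = 0.007738
W = 10·14.0·(0.056166 − 0.007738) = 6.7799 kWh/t

W = 6.7799 kWh/t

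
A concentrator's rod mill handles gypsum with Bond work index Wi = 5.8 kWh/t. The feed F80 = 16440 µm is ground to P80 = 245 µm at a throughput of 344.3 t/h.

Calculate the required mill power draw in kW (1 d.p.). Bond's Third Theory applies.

W = 10·Wi·(P80^(-½) − F80^(-½))
W = 10·5.8·(1/√245 − 1/√16440) = 10·5.8·(0.056088) = 3.2531 kWh/t
P = W·T = 3.2531·344.3 = 1120.1 kW

P = 1120.1 kW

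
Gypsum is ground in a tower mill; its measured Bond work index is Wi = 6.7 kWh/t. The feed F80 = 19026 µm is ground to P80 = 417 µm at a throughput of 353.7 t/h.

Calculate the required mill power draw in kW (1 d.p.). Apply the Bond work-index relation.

P = 988.7 kW

W = 10·Wi·(P80^(-½) − F80^(-½))
W = 10·6.7·(1/√417 − 1/√19026) = 10·6.7·(0.041720) = 2.7953 kWh/t
P = W·T = 2.7953·353.7 = 988.7 kW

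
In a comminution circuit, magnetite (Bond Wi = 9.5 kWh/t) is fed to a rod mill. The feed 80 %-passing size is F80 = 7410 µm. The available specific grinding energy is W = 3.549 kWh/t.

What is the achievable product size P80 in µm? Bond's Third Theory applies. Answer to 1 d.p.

W = 10 Wi / √P80 − 10 Wi / √F80
⇒ 1/√P80 = W/(10·Wi) + 1/√F80
  = 3.5490/(10·9.5) + 1/√7410 = 0.037358 + 0.011617 = 0.048975
P80 = (1/0.048975)² = 20.4187² = 416.92 µm

P80 = 416.9 µm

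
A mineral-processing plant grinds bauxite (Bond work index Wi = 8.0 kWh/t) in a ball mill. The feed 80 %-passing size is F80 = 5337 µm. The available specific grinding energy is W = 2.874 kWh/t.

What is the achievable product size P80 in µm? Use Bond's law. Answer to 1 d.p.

P80 = 406.3 µm

W = 10 Wi (P80^-0.5 − F80^-0.5)
1/√P80 = 1/√F80 + W/(10·Wi)
  = 2.8740/(10·8.0) + 1/√5337 = 0.035925 + 0.013688 = 0.049613
P80 = (1/0.049613)² = 20.1559² = 406.26 µm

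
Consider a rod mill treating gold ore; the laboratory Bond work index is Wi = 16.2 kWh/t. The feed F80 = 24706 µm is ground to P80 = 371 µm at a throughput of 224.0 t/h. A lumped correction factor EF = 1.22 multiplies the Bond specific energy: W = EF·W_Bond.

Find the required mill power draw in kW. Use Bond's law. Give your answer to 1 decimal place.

P = 2016.8 kW

W_Bond = 10·Wi·(1/√P₈₀ − 1/√F₈₀)
W = 10·16.2·(1/√371 − 1/√24706) = 10·16.2·(0.045555) = 7.3800 kWh/t
Corrected W = EF·W_Bond = 1.22·7.3800 = 9.0036 kWh/t
P_mill = W·ṁ = 9.0036·224.0 = 2016.8 kW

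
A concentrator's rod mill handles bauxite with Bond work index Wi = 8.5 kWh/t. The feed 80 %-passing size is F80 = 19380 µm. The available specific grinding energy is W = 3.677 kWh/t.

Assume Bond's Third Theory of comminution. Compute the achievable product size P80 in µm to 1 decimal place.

W = 10 Wi (P80^-0.5 − F80^-0.5)
⇒ 1/√P80 = W/(10 Wi) + 1/√F80
  = 3.6770/(10·8.5) + 1/√19380 = 0.043259 + 0.007183 = 0.050442
P80 = (1/0.050442)² = 19.8247² = 393.02 µm

P80 = 393.0 µm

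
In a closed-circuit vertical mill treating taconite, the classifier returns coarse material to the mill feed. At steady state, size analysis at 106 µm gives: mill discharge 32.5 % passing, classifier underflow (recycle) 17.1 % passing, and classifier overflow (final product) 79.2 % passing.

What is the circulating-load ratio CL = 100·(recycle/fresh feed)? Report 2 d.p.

Two-product formula at 106 µm:
(1+r)d = ru + o → r = (o−d)/(d−u)
r = (79.2 − 32.5)/(32.5 − 17.1) = 46.7/15.4 = 3.0325
CL = 100·r = 303.25 %

CL = 303.25 %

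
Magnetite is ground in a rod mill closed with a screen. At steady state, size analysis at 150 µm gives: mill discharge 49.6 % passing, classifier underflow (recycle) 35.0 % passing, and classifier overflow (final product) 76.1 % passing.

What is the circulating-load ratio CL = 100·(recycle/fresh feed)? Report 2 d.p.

CL = 181.51 %

Let r = R/F. Size balance at 150 µm:
(1+r)·d = r·u + o ⇒ r = (o−d)/(d−u)
r = (76.1 − 49.6)/(49.6 − 35.0) = 26.5/14.6 = 1.8151
CL = 100·r = 181.51 %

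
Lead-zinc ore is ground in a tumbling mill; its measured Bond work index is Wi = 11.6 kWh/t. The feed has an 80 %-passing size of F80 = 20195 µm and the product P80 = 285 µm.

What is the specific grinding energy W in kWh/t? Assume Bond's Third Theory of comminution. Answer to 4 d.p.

W = 6.0550 kWh/t

W = 10 Wi (1/√P80 − 1/√F80)  [Bond]
1/√285 = 0.059235;  1/√20195 = 0.007037
W = 10·11.6·(0.059235 − 0.007037) = 6.0550 kWh/t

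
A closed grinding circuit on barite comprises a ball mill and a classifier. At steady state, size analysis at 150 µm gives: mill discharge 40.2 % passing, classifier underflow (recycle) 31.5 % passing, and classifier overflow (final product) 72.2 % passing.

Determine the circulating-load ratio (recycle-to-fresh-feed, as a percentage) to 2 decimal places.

CL = 367.82 %

Let r = R/F. Size balance at 150 µm:
(1+r)d = ru + o → r = (o−d)/(d−u)
r = (72.2 − 40.2)/(40.2 − 31.5) = 32.0/8.7 = 3.6782
CL = 100·r = 367.82 %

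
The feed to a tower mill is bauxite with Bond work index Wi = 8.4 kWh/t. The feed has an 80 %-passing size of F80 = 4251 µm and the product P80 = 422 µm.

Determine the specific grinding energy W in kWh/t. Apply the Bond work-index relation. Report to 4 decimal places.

W = 2.8007 kWh/t

W_Bond = 10·Wi·(1/√P₈₀ − 1/√F₈₀)
1/√422 = 0.048679;  1/√4251 = 0.015337
W = 10·8.4·(0.048679 − 0.015337) = 2.8007 kWh/t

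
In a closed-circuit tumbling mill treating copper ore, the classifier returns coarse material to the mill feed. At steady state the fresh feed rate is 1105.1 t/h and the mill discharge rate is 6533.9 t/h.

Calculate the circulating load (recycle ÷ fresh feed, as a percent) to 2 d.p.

M = F + R at steady state, so:
R = M − F = 6533.9 − 1105.1 = 5428.8 t/h
CL = 100·R/F = 100·5428.8/1105.1 = 491.25 %

CL = 491.25 %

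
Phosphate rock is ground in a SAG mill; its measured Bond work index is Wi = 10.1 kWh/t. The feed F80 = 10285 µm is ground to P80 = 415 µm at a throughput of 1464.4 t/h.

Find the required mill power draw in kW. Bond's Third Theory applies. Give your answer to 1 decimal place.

W = 10·Wi·[P80^(−½) − F80^(−½)]
W = 10·10.1·(1/√415 − 1/√10285) = 10·10.1·(0.039228) = 3.9620 kWh/t
Mill draw = 3.9620 × 1464.4 = 5801.9 kW

P = 5801.9 kW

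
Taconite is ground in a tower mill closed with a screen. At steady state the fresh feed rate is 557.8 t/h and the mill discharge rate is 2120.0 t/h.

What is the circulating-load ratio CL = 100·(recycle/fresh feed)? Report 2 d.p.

CL = 280.06 %

Steady state: M = F + R.
R = M − F = 2120.0 − 557.8 = 1562.2 t/h
CL = 100·R/F = 100·1562.2/557.8 = 280.06 %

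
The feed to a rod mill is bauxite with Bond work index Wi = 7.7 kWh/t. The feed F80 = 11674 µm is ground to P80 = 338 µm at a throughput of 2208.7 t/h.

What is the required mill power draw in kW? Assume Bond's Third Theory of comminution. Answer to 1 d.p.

W_Bond = 10·Wi·(1/√P₈₀ − 1/√F₈₀)
W = 10·7.7·(1/√338 − 1/√11674) = 10·7.7·(0.045138) = 3.4756 kWh/t
Power = W × throughput = 3.4756 kWh/t × 2208.7 t/h = 7676.5 kW

P = 7676.5 kW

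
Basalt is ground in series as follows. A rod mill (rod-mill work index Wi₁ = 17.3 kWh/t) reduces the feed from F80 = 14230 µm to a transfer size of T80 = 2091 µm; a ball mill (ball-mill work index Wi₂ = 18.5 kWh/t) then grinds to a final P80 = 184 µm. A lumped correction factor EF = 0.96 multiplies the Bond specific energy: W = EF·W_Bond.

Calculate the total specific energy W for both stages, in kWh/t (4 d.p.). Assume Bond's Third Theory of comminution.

W = 10 Wi (P80^-0.5 − F80^-0.5)
Stage 1 (14230→2091 µm, Wi₁=17.3): W₁ = 10·17.3·(0.021869 − 0.008383) = 2.3330 kWh/t
Stage 2 (2091→184 µm, Wi₂=18.5): W₂ = 10·18.5·(0.073721 − 0.021869) = 9.5927 kWh/t
W = W₁ + W₂ = 2.3330 + 9.5927 = 11.9257 kWh/t
Apply correction: 11.9257 × 0.96 = 11.4487 kWh/t

W = 11.4487 kWh/t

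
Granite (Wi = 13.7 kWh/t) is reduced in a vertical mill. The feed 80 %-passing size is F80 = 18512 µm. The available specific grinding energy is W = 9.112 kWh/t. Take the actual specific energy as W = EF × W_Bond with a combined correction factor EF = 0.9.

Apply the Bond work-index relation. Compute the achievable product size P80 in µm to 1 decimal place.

P80 = 151.5 µm

Bond:  W = 10 Wi (1/√P − 1/√F)
W_Bond = W / EF = 9.112 / 0.9 = 10.1244 kWh/t
⇒ 1/√P80 = W_Bond/(10·Wi) + 1/√F80
  = 10.1244/(10·13.7) + 1/√18512 = 0.073901 + 0.007350 = 0.081251
P80 = (1/0.081251)² = 12.3076² = 151.48 µm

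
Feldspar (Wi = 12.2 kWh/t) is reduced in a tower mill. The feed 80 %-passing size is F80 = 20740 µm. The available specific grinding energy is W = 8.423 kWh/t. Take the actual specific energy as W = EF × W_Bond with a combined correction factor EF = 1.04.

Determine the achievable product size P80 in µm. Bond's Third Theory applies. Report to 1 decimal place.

P80 = 186.0 µm

W = 10·Wi·(P80^(-½) − F80^(-½))
W_Bond = W / EF = 8.423 / 1.04 = 8.0990 kWh/t
1/√P80 = 1/√F80 + W_Bond/(10·Wi)
  = 8.0990/(10·12.2) + 1/√20740 = 0.066386 + 0.006944 = 0.073329
P80 = (1/0.073329)² = 13.6371² = 185.97 µm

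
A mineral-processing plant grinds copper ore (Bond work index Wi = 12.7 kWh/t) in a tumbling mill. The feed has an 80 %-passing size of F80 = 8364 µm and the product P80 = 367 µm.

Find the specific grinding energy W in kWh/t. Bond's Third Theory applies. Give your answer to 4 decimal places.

W = 10 Wi (P80^-0.5 − F80^-0.5)
1/√367 = 0.052200;  1/√8364 = 0.010934
W = 10·12.7·(0.052200 − 0.010934) = 5.2407 kWh/t

W = 5.2407 kWh/t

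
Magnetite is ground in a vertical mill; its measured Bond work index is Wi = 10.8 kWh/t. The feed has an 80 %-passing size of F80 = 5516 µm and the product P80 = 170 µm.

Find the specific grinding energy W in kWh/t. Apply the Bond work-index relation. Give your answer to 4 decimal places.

Bond: W = 10·Wi·(1/√P80 − 1/√F80)
1/√170 = 0.076696;  1/√5516 = 0.013464
W = 10·10.8·(0.076696 − 0.013464) = 6.8291 kWh/t

W = 6.8291 kWh/t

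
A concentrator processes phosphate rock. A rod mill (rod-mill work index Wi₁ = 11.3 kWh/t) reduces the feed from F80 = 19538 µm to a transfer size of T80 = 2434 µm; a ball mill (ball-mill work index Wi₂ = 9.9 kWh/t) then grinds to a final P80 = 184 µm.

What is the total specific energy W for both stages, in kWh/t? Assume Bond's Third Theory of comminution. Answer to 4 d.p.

W = 6.7737 kWh/t

W = 10 Wi (P80^-0.5 − F80^-0.5)
Stage 1 (19538→2434 µm, Wi₁=11.3): W₁ = 10·11.3·(0.020269 − 0.007154) = 1.4820 kWh/t
Stage 2 (2434→184 µm, Wi₂=9.9): W₂ = 10·9.9·(0.073721 − 0.020269) = 5.2917 kWh/t
W = W₁ + W₂ = 1.4820 + 5.2917 = 6.7737 kWh/t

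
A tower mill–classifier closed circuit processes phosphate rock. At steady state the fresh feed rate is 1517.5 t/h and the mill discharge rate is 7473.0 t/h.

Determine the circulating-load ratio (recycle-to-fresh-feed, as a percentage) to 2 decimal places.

Discharge = new feed + return, hence
R = M − F = 7473.0 − 1517.5 = 5955.5 t/h
CL = 100·R/F = 100·5955.5/1517.5 = 392.45 %

CL = 392.45 %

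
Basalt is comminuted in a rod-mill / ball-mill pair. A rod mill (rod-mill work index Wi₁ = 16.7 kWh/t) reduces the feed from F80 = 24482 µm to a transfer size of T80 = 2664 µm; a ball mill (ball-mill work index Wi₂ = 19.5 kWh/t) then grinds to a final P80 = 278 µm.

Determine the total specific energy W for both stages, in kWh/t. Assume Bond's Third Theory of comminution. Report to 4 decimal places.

Bond: W = 10·Wi·(1/√P80 − 1/√F80)
Stage 1 (24482→2664 µm, Wi₁=16.7): W₁ = 10·16.7·(0.019375 − 0.006391) = 2.1682 kWh/t
Stage 2 (2664→278 µm, Wi₂=19.5): W₂ = 10·19.5·(0.059976 − 0.019375) = 7.9173 kWh/t
W = W₁ + W₂ = 2.1682 + 7.9173 = 10.0855 kWh/t

W = 10.0855 kWh/t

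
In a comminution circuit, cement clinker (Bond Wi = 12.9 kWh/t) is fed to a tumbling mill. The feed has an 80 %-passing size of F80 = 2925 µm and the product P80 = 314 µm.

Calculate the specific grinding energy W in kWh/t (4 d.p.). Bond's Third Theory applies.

Bond: W = 10·Wi·(1/√P80 − 1/√F80)
1/√314 = 0.056433;  1/√2925 = 0.018490
W = 10·12.9·(0.056433 − 0.018490) = 4.8947 kWh/t

W = 4.8947 kWh/t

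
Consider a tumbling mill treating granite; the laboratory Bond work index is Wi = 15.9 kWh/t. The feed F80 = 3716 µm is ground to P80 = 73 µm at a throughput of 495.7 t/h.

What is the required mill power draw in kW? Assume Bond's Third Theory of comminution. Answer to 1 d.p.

Bond:  W = 10 Wi (1/√P − 1/√F)
W = 10·15.9·(1/√73 − 1/√3716) = 10·15.9·(0.100637) = 16.0012 kWh/t
Power = W × throughput = 16.0012 kWh/t × 495.7 t/h = 7931.8 kW

P = 7931.8 kW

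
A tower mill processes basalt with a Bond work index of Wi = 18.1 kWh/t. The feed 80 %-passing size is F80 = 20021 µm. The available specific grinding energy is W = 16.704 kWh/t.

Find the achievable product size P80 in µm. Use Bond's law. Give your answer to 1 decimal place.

P80 = 101.3 µm

W = 10 Wi (P80^-0.5 − F80^-0.5)
⇒ 1/√P80 = W/(10·Wi) + 1/√F80
  = 16.7040/(10·18.1) + 1/√20021 = 0.092287 + 0.007067 = 0.099355
P80 = (1/0.099355)² = 10.0650² = 101.30 µm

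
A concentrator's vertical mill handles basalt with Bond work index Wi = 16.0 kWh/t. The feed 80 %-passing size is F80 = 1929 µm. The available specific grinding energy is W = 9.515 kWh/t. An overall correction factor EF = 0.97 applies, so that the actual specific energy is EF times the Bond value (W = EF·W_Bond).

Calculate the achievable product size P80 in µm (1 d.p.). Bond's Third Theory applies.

W = 10·Wi·[P80^(−½) − F80^(−½)]
W_Bond = W / EF = 9.515 / 0.97 = 9.8093 kWh/t
P80^(−½) = W_Bond/(10 Wi) + F80^(−½)
  = 9.8093/(10·16.0) + 1/√1929 = 0.061308 + 0.022768 = 0.084076
P80 = (1/0.084076)² = 11.8939² = 141.47 µm

P80 = 141.5 µm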